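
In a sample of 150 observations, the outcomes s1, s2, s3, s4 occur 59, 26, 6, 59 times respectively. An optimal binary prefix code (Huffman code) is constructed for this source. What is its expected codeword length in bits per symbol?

Probabilities are the counts divided by 150.
Repeatedly combine the two least-probable nodes; the expected code length is the sum of the merged weights.
merge 1/25 + 13/75 → 16/75
merge 16/75 + 59/150 → 91/150
merge 59/150 + 91/150 → 1
L = 16/75 + 91/150 + 1 = 91/50 = 1.82 bits/symbol.

1.82 bits/symbol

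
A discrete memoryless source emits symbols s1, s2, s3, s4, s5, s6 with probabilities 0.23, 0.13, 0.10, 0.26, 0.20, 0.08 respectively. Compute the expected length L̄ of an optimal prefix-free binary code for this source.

2.49 bits/symbol

Repeatedly combine the two least-probable nodes; the expected code length is the sum of the merged weights.
merge 2/25 + 1/10 → 9/50
merge 13/100 + 9/50 → 31/100
merge 1/5 + 23/100 → 43/100
merge 13/50 + 31/100 → 57/100
merge 43/100 + 57/100 → 1
L = 9/50 + 31/100 + 43/100 + 57/100 + 1 = 249/100 = 2.49 bits/symbol.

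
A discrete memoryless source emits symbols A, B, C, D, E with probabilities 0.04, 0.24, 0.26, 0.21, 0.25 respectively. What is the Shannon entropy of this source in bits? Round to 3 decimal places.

H = −Σ pᵢ log₂ pᵢ.
−0.04·log₂(0.04) = 0.1858
−0.24·log₂(0.24) = 0.4941
−0.26·log₂(0.26) = 0.5053
−0.21·log₂(0.21) = 0.4728
−0.25·log₂(0.25) = 0.5000
Sum ≈ 2.1580 → 2.158 bits.

2.158 bits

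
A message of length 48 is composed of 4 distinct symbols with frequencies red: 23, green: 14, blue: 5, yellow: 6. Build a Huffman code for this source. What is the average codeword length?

1.75 bits/symbol

Probabilities are the counts divided by 48.
Repeatedly combine the two least-probable nodes; the expected code length is the sum of the merged weights.
merge 5/48 + 1/8 → 11/48
merge 11/48 + 7/24 → 25/48
merge 23/48 + 25/48 → 1
L = 11/48 + 25/48 + 1 = 7/4 = 1.75 bits/symbol.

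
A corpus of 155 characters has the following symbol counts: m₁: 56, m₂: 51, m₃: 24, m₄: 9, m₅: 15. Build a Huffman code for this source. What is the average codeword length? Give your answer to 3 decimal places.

2.103 bits/symbol

Probabilities are the counts divided by 155.
Repeatedly combine the two least-probable nodes; the expected code length is the sum of the merged weights.
merge 9/155 + 3/31 → 24/155
merge 24/155 + 24/155 → 48/155
merge 48/155 + 51/155 → 99/155
merge 56/155 + 99/155 → 1
L = 24/155 + 48/155 + 99/155 + 1 = 326/155 ≈ 2.103 bits/symbol.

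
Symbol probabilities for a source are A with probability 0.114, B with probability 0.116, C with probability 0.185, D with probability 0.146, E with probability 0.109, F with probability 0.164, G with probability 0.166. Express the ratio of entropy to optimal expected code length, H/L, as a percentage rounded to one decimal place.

Entropy H = −Σ p log₂ p ≈ 2.7797 bits.
Huffman merges: 109/1000+57/500→223/1000; 29/250+73/500→131/500; 41/250+83/500→33/100; 37/200+223/1000→51/125; 131/500+33/100→74/125; 51/125+74/125→1. L = 563/200 ≈ 2.8150.
Efficiency = H/L = 2.7797/2.8150 = 98.7%.

98.7%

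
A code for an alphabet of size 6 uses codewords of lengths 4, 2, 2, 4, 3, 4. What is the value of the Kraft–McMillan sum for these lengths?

0.8125

With common denominator 2^4 = 16: Σ 2^(−ℓᵢ) = 1/16 + 4/16 + 4/16 + 1/16 + 2/16 + 1/16 = 13/16 = 0.8125.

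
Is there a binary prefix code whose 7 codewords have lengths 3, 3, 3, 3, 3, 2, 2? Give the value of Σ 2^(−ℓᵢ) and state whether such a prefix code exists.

With common denominator 2^3 = 8: Σ 2^(−ℓᵢ) = 1/8 + 1/8 + 1/8 + 1/8 + 1/8 + 2/8 + 2/8 = 9/8 = 1.125.
Kraft's inequality requires Σ ≤ 1; here Σ = 1.125 > 1, so no such prefix code exists.

1.125; no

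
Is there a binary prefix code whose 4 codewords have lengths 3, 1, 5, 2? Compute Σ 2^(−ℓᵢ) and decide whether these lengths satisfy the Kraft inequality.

0.90625; yes

With common denominator 2^5 = 32: Σ 2^(−ℓᵢ) = 4/32 + 16/32 + 1/32 + 8/32 = 29/32 = 0.90625.
Kraft's inequality requires Σ ≤ 1; here Σ = 0.90625 ≤ 1, so such a prefix code exists.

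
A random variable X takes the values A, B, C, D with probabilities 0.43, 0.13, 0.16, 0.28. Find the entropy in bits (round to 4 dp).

1.8434 bits

H = −Σ pᵢ log₂ pᵢ.
−0.43·log₂(0.43) = 0.5236
−0.13·log₂(0.13) = 0.3826
−0.16·log₂(0.16) = 0.4230
−0.28·log₂(0.28) = 0.5142
Sum ≈ 1.8434 → 1.8434 bits.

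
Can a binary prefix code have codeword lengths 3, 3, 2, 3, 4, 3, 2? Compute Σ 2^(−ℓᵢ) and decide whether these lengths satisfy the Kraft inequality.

1.0625; no

With common denominator 2^4 = 16: Σ 2^(−ℓᵢ) = 2/16 + 2/16 + 4/16 + 2/16 + 1/16 + 2/16 + 4/16 = 17/16 = 1.0625.
Kraft's inequality requires Σ ≤ 1; here Σ = 1.0625 > 1, so no such prefix code exists.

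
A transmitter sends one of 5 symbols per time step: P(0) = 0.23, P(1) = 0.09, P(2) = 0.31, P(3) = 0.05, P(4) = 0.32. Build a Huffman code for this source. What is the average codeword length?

2.14 bits/symbol

Repeatedly combine the two least-probable nodes; the expected code length is the sum of the merged weights.
merge 1/20 + 9/100 → 7/50
merge 7/50 + 23/100 → 37/100
merge 31/100 + 8/25 → 63/100
merge 37/100 + 63/100 → 1
L = 7/50 + 37/100 + 63/100 + 1 = 107/50 = 2.14 bits/symbol.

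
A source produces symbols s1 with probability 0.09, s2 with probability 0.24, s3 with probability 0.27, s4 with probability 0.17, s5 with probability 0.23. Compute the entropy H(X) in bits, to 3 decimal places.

2.239 bits

H = −Σ pᵢ log₂ pᵢ.
−0.09·log₂(0.09) = 0.3127
−0.24·log₂(0.24) = 0.4941
−0.27·log₂(0.27) = 0.5100
−0.17·log₂(0.17) = 0.4346
−0.23·log₂(0.23) = 0.4877
Sum ≈ 2.2391 → 2.239 bits.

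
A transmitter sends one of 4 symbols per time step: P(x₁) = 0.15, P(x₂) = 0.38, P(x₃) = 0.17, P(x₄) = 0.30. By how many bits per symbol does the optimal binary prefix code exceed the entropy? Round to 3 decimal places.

0.043 bits

Entropy H = −Σ p log₂ p ≈ 1.8967 bits.
Huffman merges: 3/20+17/100→8/25; 3/10+8/25→31/50; 19/50+31/50→1. L = 97/50 ≈ 1.9400.
L − H = 1.9400 − 1.8967 = 0.043 bits.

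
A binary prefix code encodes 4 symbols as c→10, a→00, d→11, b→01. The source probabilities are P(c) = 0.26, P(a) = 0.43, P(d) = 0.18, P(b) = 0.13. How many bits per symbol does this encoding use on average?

2 bits/symbol

L̄ = Σ pᵢ·ℓᵢ = 0.26·2 + 0.43·2 + 0.18·2 + 0.13·2 = 2 bits/symbol.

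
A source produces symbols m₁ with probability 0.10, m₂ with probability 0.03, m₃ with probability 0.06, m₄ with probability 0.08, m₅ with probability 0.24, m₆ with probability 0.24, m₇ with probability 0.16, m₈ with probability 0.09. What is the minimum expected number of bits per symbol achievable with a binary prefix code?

Repeatedly combine the two least-probable nodes; the expected code length is the sum of the merged weights.
merge 3/100 + 3/50 → 9/100
merge 2/25 + 9/100 → 17/100
merge 9/100 + 1/10 → 19/100
merge 4/25 + 17/100 → 33/100
merge 19/100 + 6/25 → 43/100
merge 6/25 + 33/100 → 57/100
merge 43/100 + 57/100 → 1
L = 9/100 + 17/100 + 19/100 + 33/100 + 43/100 + 57/100 + 1 = 139/50 = 2.78 bits/symbol.

2.78 bits/symbol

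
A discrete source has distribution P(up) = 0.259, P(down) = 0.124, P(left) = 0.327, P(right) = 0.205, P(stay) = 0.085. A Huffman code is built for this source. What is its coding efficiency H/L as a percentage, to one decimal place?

98.5%

Entropy H = −Σ p log₂ p ≈ 2.1765 bits.
Huffman merges: 17/200+31/250→209/1000; 41/200+209/1000→207/500; 259/1000+327/1000→293/500; 207/500+293/500→1. L = 2209/1000 ≈ 2.2090.
Efficiency = H/L = 2.1765/2.2090 = 98.5%.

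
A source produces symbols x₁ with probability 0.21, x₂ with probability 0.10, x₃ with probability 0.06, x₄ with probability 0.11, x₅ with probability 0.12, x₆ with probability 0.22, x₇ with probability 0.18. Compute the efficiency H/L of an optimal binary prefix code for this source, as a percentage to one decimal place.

98.6%

Entropy H = −Σ p log₂ p ≈ 2.6918 bits.
Huffman merges: 3/50+1/10→4/25; 11/100+3/25→23/100; 4/25+9/50→17/50; 21/100+11/50→43/100; 23/100+17/50→57/100; 43/100+57/100→1. L = 273/100 ≈ 2.7300.
Efficiency = H/L = 2.6918/2.7300 = 98.6%.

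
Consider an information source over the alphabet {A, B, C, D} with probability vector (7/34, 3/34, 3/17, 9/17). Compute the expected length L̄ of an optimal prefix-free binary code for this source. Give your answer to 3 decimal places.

1.735 bits/symbol

Repeatedly combine the two least-probable nodes; the expected code length is the sum of the merged weights.
merge 3/34 + 3/17 → 9/34
merge 7/34 + 9/34 → 8/17
merge 8/17 + 9/17 → 1
L = 9/34 + 8/17 + 1 = 59/34 ≈ 1.735 bits/symbol.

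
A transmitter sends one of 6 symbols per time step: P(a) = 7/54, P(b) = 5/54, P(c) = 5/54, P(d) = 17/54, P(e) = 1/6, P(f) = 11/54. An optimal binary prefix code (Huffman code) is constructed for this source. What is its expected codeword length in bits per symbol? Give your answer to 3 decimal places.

Repeatedly combine the two least-probable nodes; the expected code length is the sum of the merged weights.
merge 5/54 + 5/54 → 5/27
merge 7/54 + 1/6 → 8/27
merge 5/27 + 11/54 → 7/18
merge 8/27 + 17/54 → 11/18
merge 7/18 + 11/18 → 1
L = 5/27 + 8/27 + 7/18 + 11/18 + 1 = 67/27 ≈ 2.481 bits/symbol.

2.481 bits/symbol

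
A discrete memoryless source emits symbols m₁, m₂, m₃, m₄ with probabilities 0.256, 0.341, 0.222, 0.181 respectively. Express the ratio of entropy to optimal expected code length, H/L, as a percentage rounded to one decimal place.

98.0%

Entropy H = −Σ p log₂ p ≈ 1.9609 bits.
Huffman merges: 181/1000+111/500→403/1000; 32/125+341/1000→597/1000; 403/1000+597/1000→1. L = 2 ≈ 2.0000.
Efficiency = H/L = 1.9609/2.0000 = 98.0%.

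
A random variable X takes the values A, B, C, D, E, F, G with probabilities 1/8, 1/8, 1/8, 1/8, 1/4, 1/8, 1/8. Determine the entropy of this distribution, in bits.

Each probability is a power of 1/2, so log₂(1/p) is an integer.
H = Σ p·log₂(1/p) = 1/8·3 + 1/8·3 + 1/8·3 + 1/8·3 + 1/4·2 + 1/8·3 + 1/8·3 = 2.75 bits.

2.75 bits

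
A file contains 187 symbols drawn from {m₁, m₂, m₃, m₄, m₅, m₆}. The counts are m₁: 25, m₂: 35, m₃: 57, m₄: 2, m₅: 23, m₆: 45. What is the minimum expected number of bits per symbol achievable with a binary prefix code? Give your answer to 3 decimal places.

2.401 bits/symbol

Probabilities are the counts divided by 187.
Repeatedly combine the two least-probable nodes; the expected code length is the sum of the merged weights.
merge 2/187 + 23/187 → 25/187
merge 25/187 + 25/187 → 50/187
merge 35/187 + 45/187 → 80/187
merge 50/187 + 57/187 → 107/187
merge 80/187 + 107/187 → 1
L = 25/187 + 50/187 + 80/187 + 107/187 + 1 = 449/187 ≈ 2.401 bits/symbol.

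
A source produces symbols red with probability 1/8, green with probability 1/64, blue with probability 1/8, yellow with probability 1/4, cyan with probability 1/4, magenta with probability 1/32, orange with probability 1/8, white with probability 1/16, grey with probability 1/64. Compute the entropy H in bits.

Each probability is a power of 1/2, so log₂(1/p) is an integer.
H = Σ p·log₂(1/p) = 1/8·3 + 1/64·6 + 1/8·3 + 1/4·2 + 1/4·2 + 1/32·5 + 1/8·3 + 1/16·4 + 1/64·6 = 2.71875 bits.

2.71875 bits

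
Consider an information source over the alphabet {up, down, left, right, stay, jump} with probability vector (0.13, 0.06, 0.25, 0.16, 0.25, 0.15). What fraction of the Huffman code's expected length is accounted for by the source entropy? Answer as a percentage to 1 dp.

Entropy H = −Σ p log₂ p ≈ 2.4597 bits.
Huffman merges: 3/50+13/100→19/100; 3/20+4/25→31/100; 19/100+1/4→11/25; 1/4+31/100→14/25; 11/25+14/25→1. L = 5/2 ≈ 2.5000.
Efficiency = H/L = 2.4597/2.5000 = 98.4%.

98.4%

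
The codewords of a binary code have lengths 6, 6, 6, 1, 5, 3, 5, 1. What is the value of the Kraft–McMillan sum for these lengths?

1.234375

With common denominator 2^6 = 64: Σ 2^(−ℓᵢ) = 1/64 + 1/64 + 1/64 + 32/64 + 2/64 + 8/64 + 2/64 + 32/64 = 79/64 = 1.234375.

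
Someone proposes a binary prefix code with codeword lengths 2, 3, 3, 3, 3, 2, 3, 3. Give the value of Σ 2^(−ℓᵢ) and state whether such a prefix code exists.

1.25; no

With common denominator 2^3 = 8: Σ 2^(−ℓᵢ) = 2/8 + 1/8 + 1/8 + 1/8 + 1/8 + 2/8 + 1/8 + 1/8 = 10/8 = 1.25.
Kraft's inequality requires Σ ≤ 1; here Σ = 1.25 > 1, so no such prefix code exists.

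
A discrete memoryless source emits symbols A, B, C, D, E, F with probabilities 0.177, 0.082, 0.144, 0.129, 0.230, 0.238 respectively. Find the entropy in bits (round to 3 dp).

H = −Σ pᵢ log₂ pᵢ.
−0.177·log₂(0.177) = 0.4422
−0.082·log₂(0.082) = 0.2959
−0.144·log₂(0.144) = 0.4026
−0.129·log₂(0.129) = 0.3811
−0.230·log₂(0.230) = 0.4877
−0.238·log₂(0.238) = 0.4929
Sum ≈ 2.5024 → 2.502 bits.

2.502 bits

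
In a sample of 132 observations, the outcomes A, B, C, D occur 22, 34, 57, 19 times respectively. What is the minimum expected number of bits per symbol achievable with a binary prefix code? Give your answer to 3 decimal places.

Probabilities are the counts divided by 132.
Repeatedly combine the two least-probable nodes; the expected code length is the sum of the merged weights.
merge 19/132 + 1/6 → 41/132
merge 17/66 + 41/132 → 25/44
merge 19/44 + 25/44 → 1
L = 41/132 + 25/44 + 1 = 62/33 ≈ 1.879 bits/symbol.

1.879 bits/symbol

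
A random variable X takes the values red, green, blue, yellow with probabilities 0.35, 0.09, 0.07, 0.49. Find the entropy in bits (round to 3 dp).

1.616 bits

H = −Σ pᵢ log₂ pᵢ.
−0.35·log₂(0.35) = 0.5301
−0.09·log₂(0.09) = 0.3127
−0.07·log₂(0.07) = 0.2686
−0.49·log₂(0.49) = 0.5043
Sum ≈ 1.6156 → 1.616 bits.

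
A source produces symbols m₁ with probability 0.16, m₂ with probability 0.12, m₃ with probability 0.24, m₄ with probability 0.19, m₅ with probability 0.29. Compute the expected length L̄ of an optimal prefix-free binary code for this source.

2.28 bits/symbol

Repeatedly combine the two least-probable nodes; the expected code length is the sum of the merged weights.
merge 3/25 + 4/25 → 7/25
merge 19/100 + 6/25 → 43/100
merge 7/25 + 29/100 → 57/100
merge 43/100 + 57/100 → 1
L = 7/25 + 43/100 + 57/100 + 1 = 57/25 = 2.28 bits/symbol.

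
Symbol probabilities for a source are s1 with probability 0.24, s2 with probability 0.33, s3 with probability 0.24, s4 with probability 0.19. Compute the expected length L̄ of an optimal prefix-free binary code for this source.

2 bits/symbol

Repeatedly combine the two least-probable nodes; the expected code length is the sum of the merged weights.
merge 19/100 + 6/25 → 43/100
merge 6/25 + 33/100 → 57/100
merge 43/100 + 57/100 → 1
L = 43/100 + 57/100 + 1 = 2 bits/symbol.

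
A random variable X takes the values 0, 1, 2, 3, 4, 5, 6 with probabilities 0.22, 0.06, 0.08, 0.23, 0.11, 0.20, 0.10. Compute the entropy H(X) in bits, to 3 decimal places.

2.650 bits

H = −Σ pᵢ log₂ pᵢ.
−0.22·log₂(0.22) = 0.4806
−0.06·log₂(0.06) = 0.2435
−0.08·log₂(0.08) = 0.2915
−0.23·log₂(0.23) = 0.4877
−0.11·log₂(0.11) = 0.3503
−0.20·log₂(0.20) = 0.4644
−0.10·log₂(0.10) = 0.3322
Sum ≈ 2.6501 → 2.650 bits.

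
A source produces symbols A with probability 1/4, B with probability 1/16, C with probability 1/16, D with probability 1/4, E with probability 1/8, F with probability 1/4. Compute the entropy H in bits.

2.375 bits

Each probability is a power of 1/2, so log₂(1/p) is an integer.
H = Σ p·log₂(1/p) = 1/4·2 + 1/16·4 + 1/16·4 + 1/4·2 + 1/8·3 + 1/4·2 = 2.375 bits.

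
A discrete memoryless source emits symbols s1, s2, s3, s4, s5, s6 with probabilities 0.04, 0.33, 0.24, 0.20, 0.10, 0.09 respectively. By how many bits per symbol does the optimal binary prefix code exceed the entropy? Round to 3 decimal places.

Entropy H = −Σ p log₂ p ≈ 2.3169 bits.
Huffman merges: 1/25+9/100→13/100; 1/10+13/100→23/100; 1/5+23/100→43/100; 6/25+33/100→57/100; 43/100+57/100→1. L = 59/25 ≈ 2.3600.
L − H = 2.3600 − 2.3169 = 0.043 bits.

0.043 bits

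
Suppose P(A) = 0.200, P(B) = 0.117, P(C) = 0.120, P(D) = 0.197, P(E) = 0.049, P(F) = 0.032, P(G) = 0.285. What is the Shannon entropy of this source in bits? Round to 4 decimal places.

H = −Σ pᵢ log₂ pᵢ.
−0.200·log₂(0.200) = 0.4644
−0.117·log₂(0.117) = 0.3622
−0.120·log₂(0.120) = 0.3671
−0.197·log₂(0.197) = 0.4617
−0.049·log₂(0.049) = 0.2132
−0.032·log₂(0.032) = 0.1589
−0.285·log₂(0.285) = 0.5161
Sum ≈ 2.5436 → 2.5436 bits.

2.5436 bits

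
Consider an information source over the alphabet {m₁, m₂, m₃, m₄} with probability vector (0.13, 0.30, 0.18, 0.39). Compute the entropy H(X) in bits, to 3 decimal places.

1.879 bits

H = −Σ pᵢ log₂ pᵢ.
−0.13·log₂(0.13) = 0.3826
−0.30·log₂(0.30) = 0.5211
−0.18·log₂(0.18) = 0.4453
−0.39·log₂(0.39) = 0.5298
Sum ≈ 1.8788 → 1.879 bits.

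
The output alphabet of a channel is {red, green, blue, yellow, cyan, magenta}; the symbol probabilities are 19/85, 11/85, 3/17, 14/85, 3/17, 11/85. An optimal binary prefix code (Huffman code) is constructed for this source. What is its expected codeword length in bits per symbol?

Repeatedly combine the two least-probable nodes; the expected code length is the sum of the merged weights.
merge 11/85 + 11/85 → 22/85
merge 14/85 + 3/17 → 29/85
merge 3/17 + 19/85 → 2/5
merge 22/85 + 29/85 → 3/5
merge 2/5 + 3/5 → 1
L = 22/85 + 29/85 + 2/5 + 3/5 + 1 = 13/5 = 2.6 bits/symbol.

2.6 bits/symbol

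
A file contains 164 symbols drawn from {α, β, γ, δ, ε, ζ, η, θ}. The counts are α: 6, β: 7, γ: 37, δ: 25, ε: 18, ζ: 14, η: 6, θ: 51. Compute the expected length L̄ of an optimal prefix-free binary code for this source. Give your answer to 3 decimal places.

2.652 bits/symbol

Probabilities are the counts divided by 164.
Repeatedly combine the two least-probable nodes; the expected code length is the sum of the merged weights.
merge 3/82 + 3/82 → 3/41
merge 7/164 + 3/41 → 19/164
merge 7/82 + 9/82 → 8/41
merge 19/164 + 25/164 → 11/41
merge 8/41 + 37/164 → 69/164
merge 11/41 + 51/164 → 95/164
merge 69/164 + 95/164 → 1
L = 3/41 + 19/164 + 8/41 + 11/41 + 69/164 + 95/164 + 1 = 435/164 ≈ 2.652 bits/symbol.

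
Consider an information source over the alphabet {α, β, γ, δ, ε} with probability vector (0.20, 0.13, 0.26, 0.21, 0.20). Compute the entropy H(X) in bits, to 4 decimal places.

H = −Σ pᵢ log₂ pᵢ.
−0.20·log₂(0.20) = 0.4644
−0.13·log₂(0.13) = 0.3826
−0.26·log₂(0.26) = 0.5053
−0.21·log₂(0.21) = 0.4728
−0.20·log₂(0.20) = 0.4644
Sum ≈ 2.2895 → 2.2895 bits.

2.2895 bits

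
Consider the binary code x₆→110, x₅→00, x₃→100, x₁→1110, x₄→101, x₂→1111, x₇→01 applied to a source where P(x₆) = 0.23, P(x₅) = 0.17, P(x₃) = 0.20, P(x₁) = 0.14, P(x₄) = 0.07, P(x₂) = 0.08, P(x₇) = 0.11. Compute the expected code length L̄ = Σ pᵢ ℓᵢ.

2.94 bits/symbol

L̄ = Σ pᵢ·ℓᵢ = 0.23·3 + 0.17·2 + 0.20·3 + 0.14·4 + 0.07·3 + 0.08·4 + 0.11·2 = 2.94 bits/symbol.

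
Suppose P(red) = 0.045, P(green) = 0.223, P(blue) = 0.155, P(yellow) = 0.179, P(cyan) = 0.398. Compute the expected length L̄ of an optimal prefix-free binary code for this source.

2.181 bits/symbol

Repeatedly combine the two least-probable nodes; the expected code length is the sum of the merged weights.
merge 9/200 + 31/200 → 1/5
merge 179/1000 + 1/5 → 379/1000
merge 223/1000 + 379/1000 → 301/500
merge 199/500 + 301/500 → 1
L = 1/5 + 379/1000 + 301/500 + 1 = 2181/1000 = 2.181 bits/symbol.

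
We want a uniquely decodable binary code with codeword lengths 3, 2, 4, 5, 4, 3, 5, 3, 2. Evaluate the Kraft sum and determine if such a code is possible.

1.0625; no

With common denominator 2^5 = 32: Σ 2^(−ℓᵢ) = 4/32 + 8/32 + 2/32 + 1/32 + 2/32 + 4/32 + 1/32 + 4/32 + 8/32 = 34/32 = 1.0625.
Kraft's inequality requires Σ ≤ 1; here Σ = 1.0625 > 1, so no such prefix code exists.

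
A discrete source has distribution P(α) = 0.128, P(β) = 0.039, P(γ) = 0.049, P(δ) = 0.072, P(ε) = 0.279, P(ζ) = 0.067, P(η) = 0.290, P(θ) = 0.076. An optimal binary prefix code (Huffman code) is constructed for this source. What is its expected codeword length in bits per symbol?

2.658 bits/symbol

Repeatedly combine the two least-probable nodes; the expected code length is the sum of the merged weights.
merge 39/1000 + 49/1000 → 11/125
merge 67/1000 + 9/125 → 139/1000
merge 19/250 + 11/125 → 41/250
merge 16/125 + 139/1000 → 267/1000
merge 41/250 + 267/1000 → 431/1000
merge 279/1000 + 29/100 → 569/1000
merge 431/1000 + 569/1000 → 1
L = 11/125 + 139/1000 + 41/250 + 267/1000 + 431/1000 + 569/1000 + 1 = 1329/500 = 2.658 bits/symbol.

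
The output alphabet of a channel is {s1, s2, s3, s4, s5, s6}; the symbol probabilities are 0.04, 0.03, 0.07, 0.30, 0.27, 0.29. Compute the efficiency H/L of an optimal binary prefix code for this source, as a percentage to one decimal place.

Entropy H = −Σ p log₂ p ≈ 2.1551 bits.
Huffman merges: 3/100+1/25→7/100; 7/100+7/100→7/50; 7/50+27/100→41/100; 29/100+3/10→59/100; 41/100+59/100→1. L = 221/100 ≈ 2.2100.
Efficiency = H/L = 2.1551/2.2100 = 97.5%.

97.5%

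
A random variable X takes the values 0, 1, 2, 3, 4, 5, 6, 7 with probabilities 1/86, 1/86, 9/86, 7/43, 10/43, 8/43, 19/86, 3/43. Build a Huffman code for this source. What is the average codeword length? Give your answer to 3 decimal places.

2.663 bits/symbol

Repeatedly combine the two least-probable nodes; the expected code length is the sum of the merged weights.
merge 1/86 + 1/86 → 1/43
merge 1/43 + 3/43 → 4/43
merge 4/43 + 9/86 → 17/86
merge 7/43 + 8/43 → 15/43
merge 17/86 + 19/86 → 18/43
merge 10/43 + 15/43 → 25/43
merge 18/43 + 25/43 → 1
L = 1/43 + 4/43 + 17/86 + 15/43 + 18/43 + 25/43 + 1 = 229/86 ≈ 2.663 bits/symbol.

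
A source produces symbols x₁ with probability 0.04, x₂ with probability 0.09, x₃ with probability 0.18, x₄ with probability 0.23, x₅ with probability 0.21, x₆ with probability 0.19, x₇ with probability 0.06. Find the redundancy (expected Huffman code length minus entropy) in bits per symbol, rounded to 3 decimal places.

Entropy H = −Σ p log₂ p ≈ 2.6030 bits.
Huffman merges: 1/25+3/50→1/10; 9/100+1/10→19/100; 9/50+19/100→37/100; 19/100+21/100→2/5; 23/100+37/100→3/5; 2/5+3/5→1. L = 133/50 ≈ 2.6600.
L − H = 2.6600 − 2.6030 = 0.057 bits.

0.057 bits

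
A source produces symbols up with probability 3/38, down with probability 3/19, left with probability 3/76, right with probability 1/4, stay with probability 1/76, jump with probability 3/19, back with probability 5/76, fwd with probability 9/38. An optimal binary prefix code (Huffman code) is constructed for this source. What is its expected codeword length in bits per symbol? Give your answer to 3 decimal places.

Repeatedly combine the two least-probable nodes; the expected code length is the sum of the merged weights.
merge 1/76 + 3/76 → 1/19
merge 1/19 + 5/76 → 9/76
merge 3/38 + 9/76 → 15/76
merge 3/19 + 3/19 → 6/19
merge 15/76 + 9/38 → 33/76
merge 1/4 + 6/19 → 43/76
merge 33/76 + 43/76 → 1
L = 1/19 + 9/76 + 15/76 + 6/19 + 33/76 + 43/76 + 1 = 51/19 ≈ 2.684 bits/symbol.

2.684 bits/symbol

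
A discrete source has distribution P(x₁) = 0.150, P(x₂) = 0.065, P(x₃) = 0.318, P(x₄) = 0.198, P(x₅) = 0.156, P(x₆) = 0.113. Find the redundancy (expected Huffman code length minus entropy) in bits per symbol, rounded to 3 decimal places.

0.055 bits

Entropy H = −Σ p log₂ p ≈ 2.4287 bits.
Huffman merges: 13/200+113/1000→89/500; 3/20+39/250→153/500; 89/500+99/500→47/125; 153/500+159/500→78/125; 47/125+78/125→1. L = 621/250 ≈ 2.4840.
L − H = 2.4840 − 2.4287 = 0.055 bits.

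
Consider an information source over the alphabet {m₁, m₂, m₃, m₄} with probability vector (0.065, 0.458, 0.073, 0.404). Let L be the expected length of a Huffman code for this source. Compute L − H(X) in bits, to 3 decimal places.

Entropy H = −Σ p log₂ p ≈ 1.5762 bits.
Huffman merges: 13/200+73/1000→69/500; 69/500+101/250→271/500; 229/500+271/500→1. L = 42/25 ≈ 1.6800.
L − H = 1.6800 − 1.5762 = 0.104 bits.

0.104 bits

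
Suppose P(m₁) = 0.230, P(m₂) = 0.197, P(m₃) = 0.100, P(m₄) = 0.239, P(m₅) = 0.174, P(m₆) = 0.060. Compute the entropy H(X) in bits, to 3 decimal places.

2.458 bits

H = −Σ pᵢ log₂ pᵢ.
−0.230·log₂(0.230) = 0.4877
−0.197·log₂(0.197) = 0.4617
−0.100·log₂(0.100) = 0.3322
−0.239·log₂(0.239) = 0.4935
−0.174·log₂(0.174) = 0.4390
−0.060·log₂(0.060) = 0.2435
Sum ≈ 2.4576 → 2.458 bits.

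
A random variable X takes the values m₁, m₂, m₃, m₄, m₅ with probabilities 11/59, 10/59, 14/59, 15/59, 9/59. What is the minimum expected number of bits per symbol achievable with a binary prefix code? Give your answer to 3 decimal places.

Repeatedly combine the two least-probable nodes; the expected code length is the sum of the merged weights.
merge 9/59 + 10/59 → 19/59
merge 11/59 + 14/59 → 25/59
merge 15/59 + 19/59 → 34/59
merge 25/59 + 34/59 → 1
L = 19/59 + 25/59 + 34/59 + 1 = 137/59 ≈ 2.322 bits/symbol.

2.322 bits/symbol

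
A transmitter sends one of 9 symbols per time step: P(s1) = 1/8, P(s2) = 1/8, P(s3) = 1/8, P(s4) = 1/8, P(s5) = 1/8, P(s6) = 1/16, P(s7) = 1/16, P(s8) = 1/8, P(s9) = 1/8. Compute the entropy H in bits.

3.125 bits

Each probability is a power of 1/2, so log₂(1/p) is an integer.
H = Σ p·log₂(1/p) = 1/8·3 + 1/8·3 + 1/8·3 + 1/8·3 + 1/8·3 + 1/16·4 + 1/16·4 + 1/8·3 + 1/8·3 = 3.125 bits.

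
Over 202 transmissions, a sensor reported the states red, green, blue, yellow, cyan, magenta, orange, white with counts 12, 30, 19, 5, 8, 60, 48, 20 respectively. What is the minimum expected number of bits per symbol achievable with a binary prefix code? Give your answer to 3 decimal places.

2.653 bits/symbol

Probabilities are the counts divided by 202.
Repeatedly combine the two least-probable nodes; the expected code length is the sum of the merged weights.
merge 5/202 + 4/101 → 13/202
merge 6/101 + 13/202 → 25/202
merge 19/202 + 10/101 → 39/202
merge 25/202 + 15/101 → 55/202
merge 39/202 + 24/101 → 87/202
merge 55/202 + 30/101 → 115/202
merge 87/202 + 115/202 → 1
L = 13/202 + 25/202 + 39/202 + 55/202 + 87/202 + 115/202 + 1 = 268/101 ≈ 2.653 bits/symbol.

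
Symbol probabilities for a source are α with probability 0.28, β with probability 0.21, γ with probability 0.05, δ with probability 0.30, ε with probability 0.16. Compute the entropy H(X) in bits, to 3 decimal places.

H = −Σ pᵢ log₂ pᵢ.
−0.28·log₂(0.28) = 0.5142
−0.21·log₂(0.21) = 0.4728
−0.05·log₂(0.05) = 0.2161
−0.30·log₂(0.30) = 0.5211
−0.16·log₂(0.16) = 0.4230
Sum ≈ 2.1472 → 2.147 bits.

2.147 bits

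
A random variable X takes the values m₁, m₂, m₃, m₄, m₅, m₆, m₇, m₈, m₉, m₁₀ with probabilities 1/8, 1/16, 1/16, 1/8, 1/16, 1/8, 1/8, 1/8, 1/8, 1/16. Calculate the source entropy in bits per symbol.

Each probability is a power of 1/2, so log₂(1/p) is an integer.
H = Σ p·log₂(1/p) = 1/8·3 + 1/16·4 + 1/16·4 + 1/8·3 + 1/16·4 + 1/8·3 + 1/8·3 + 1/8·3 + 1/8·3 + 1/16·4 = 3.25 bits.

3.25 bits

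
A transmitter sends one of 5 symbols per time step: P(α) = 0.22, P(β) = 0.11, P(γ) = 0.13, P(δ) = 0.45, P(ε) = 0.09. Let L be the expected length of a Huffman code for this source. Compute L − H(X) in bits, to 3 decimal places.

0.035 bits

Entropy H = −Σ p log₂ p ≈ 2.0446 bits.
Huffman merges: 9/100+11/100→1/5; 13/100+1/5→33/100; 11/50+33/100→11/20; 9/20+11/20→1. L = 52/25 ≈ 2.0800.
L − H = 2.0800 − 2.0446 = 0.035 bits.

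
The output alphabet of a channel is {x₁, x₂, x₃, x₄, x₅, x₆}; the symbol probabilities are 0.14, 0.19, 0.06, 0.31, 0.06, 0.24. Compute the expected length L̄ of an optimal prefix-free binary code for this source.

2.38 bits/symbol

Repeatedly combine the two least-probable nodes; the expected code length is the sum of the merged weights.
merge 3/50 + 3/50 → 3/25
merge 3/25 + 7/50 → 13/50
merge 19/100 + 6/25 → 43/100
merge 13/50 + 31/100 → 57/100
merge 43/100 + 57/100 → 1
L = 3/25 + 13/50 + 43/100 + 57/100 + 1 = 119/50 = 2.38 bits/symbol.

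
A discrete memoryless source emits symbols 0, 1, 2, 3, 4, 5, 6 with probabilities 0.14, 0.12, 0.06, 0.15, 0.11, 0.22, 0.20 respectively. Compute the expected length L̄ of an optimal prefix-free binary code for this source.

2.75 bits/symbol

Repeatedly combine the two least-probable nodes; the expected code length is the sum of the merged weights.
merge 3/50 + 11/100 → 17/100
merge 3/25 + 7/50 → 13/50
merge 3/20 + 17/100 → 8/25
merge 1/5 + 11/50 → 21/50
merge 13/50 + 8/25 → 29/50
merge 21/50 + 29/50 → 1
L = 17/100 + 13/50 + 8/25 + 21/50 + 29/50 + 1 = 11/4 = 2.75 bits/symbol.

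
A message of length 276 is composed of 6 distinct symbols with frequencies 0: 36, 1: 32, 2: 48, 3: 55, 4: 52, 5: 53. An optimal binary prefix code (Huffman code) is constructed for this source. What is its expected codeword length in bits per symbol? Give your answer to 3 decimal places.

Probabilities are the counts divided by 276.
Repeatedly combine the two least-probable nodes; the expected code length is the sum of the merged weights.
merge 8/69 + 3/23 → 17/69
merge 4/23 + 13/69 → 25/69
merge 53/276 + 55/276 → 9/23
merge 17/69 + 25/69 → 14/23
merge 9/23 + 14/23 → 1
L = 17/69 + 25/69 + 9/23 + 14/23 + 1 = 60/23 ≈ 2.609 bits/symbol.

2.609 bits/symbol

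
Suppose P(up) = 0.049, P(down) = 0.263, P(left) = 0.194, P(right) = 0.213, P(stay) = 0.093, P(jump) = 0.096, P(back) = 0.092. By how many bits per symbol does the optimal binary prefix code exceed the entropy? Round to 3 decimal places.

0.046 bits

Entropy H = −Σ p log₂ p ≈ 2.6141 bits.
Huffman merges: 49/1000+23/250→141/1000; 93/1000+12/125→189/1000; 141/1000+189/1000→33/100; 97/500+213/1000→407/1000; 263/1000+33/100→593/1000; 407/1000+593/1000→1. L = 133/50 ≈ 2.6600.
L − H = 2.6600 − 2.6141 = 0.046 bits.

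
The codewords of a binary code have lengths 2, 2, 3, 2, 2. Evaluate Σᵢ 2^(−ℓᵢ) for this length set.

1.125

With common denominator 2^3 = 8: Σ 2^(−ℓᵢ) = 2/8 + 2/8 + 1/8 + 2/8 + 2/8 = 9/8 = 1.125.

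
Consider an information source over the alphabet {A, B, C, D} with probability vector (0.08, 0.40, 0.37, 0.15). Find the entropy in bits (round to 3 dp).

1.762 bits

H = −Σ pᵢ log₂ pᵢ.
−0.08·log₂(0.08) = 0.2915
−0.40·log₂(0.40) = 0.5288
−0.37·log₂(0.37) = 0.5307
−0.15·log₂(0.15) = 0.4105
Sum ≈ 1.7616 → 1.762 bits.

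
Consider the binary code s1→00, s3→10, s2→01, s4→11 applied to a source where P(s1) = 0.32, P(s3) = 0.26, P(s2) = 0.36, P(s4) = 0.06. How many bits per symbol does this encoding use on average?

2 bits/symbol

L̄ = Σ pᵢ·ℓᵢ = 0.32·2 + 0.26·2 + 0.36·2 + 0.06·2 = 2 bits/symbol.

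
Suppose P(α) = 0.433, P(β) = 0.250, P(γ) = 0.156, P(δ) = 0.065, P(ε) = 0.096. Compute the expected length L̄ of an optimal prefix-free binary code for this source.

Repeatedly combine the two least-probable nodes; the expected code length is the sum of the merged weights.
merge 13/200 + 12/125 → 161/1000
merge 39/250 + 161/1000 → 317/1000
merge 1/4 + 317/1000 → 567/1000
merge 433/1000 + 567/1000 → 1
L = 161/1000 + 317/1000 + 567/1000 + 1 = 409/200 = 2.045 bits/symbol.

2.045 bits/symbol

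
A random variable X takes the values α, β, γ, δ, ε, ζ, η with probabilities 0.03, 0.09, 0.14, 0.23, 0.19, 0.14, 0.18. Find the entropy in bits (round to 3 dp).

H = −Σ pᵢ log₂ pᵢ.
−0.03·log₂(0.03) = 0.1518
−0.09·log₂(0.09) = 0.3127
−0.14·log₂(0.14) = 0.3971
−0.23·log₂(0.23) = 0.4877
−0.19·log₂(0.19) = 0.4552
−0.14·log₂(0.14) = 0.3971
−0.18·log₂(0.18) = 0.4453
Sum ≈ 2.6468 → 2.647 bits.

2.647 bits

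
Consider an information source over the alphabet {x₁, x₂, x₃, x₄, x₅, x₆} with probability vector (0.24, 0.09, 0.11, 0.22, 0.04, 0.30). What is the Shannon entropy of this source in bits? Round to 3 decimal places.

H = −Σ pᵢ log₂ pᵢ.
−0.24·log₂(0.24) = 0.4941
−0.09·log₂(0.09) = 0.3127
−0.11·log₂(0.11) = 0.3503
−0.22·log₂(0.22) = 0.4806
−0.04·log₂(0.04) = 0.1858
−0.30·log₂(0.30) = 0.5211
Sum ≈ 2.3445 → 2.344 bits.

2.344 bits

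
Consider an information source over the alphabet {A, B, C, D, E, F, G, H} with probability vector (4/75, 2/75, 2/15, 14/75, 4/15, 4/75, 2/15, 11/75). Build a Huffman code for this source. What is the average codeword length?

2.76 bits/symbol

Repeatedly combine the two least-probable nodes; the expected code length is the sum of the merged weights.
merge 2/75 + 4/75 → 2/25
merge 4/75 + 2/25 → 2/15
merge 2/15 + 2/15 → 4/15
merge 2/15 + 11/75 → 7/25
merge 14/75 + 4/15 → 34/75
merge 4/15 + 7/25 → 41/75
merge 34/75 + 41/75 → 1
L = 2/25 + 2/15 + 4/15 + 7/25 + 34/75 + 41/75 + 1 = 69/25 = 2.76 bits/symbol.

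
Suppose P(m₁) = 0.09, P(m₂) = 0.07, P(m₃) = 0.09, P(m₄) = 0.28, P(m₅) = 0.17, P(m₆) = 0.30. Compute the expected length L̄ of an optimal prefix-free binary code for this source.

Repeatedly combine the two least-probable nodes; the expected code length is the sum of the merged weights.
merge 7/100 + 9/100 → 4/25
merge 9/100 + 4/25 → 1/4
merge 17/100 + 1/4 → 21/50
merge 7/25 + 3/10 → 29/50
merge 21/50 + 29/50 → 1
L = 4/25 + 1/4 + 21/50 + 29/50 + 1 = 241/100 = 2.41 bits/symbol.

2.41 bits/symbol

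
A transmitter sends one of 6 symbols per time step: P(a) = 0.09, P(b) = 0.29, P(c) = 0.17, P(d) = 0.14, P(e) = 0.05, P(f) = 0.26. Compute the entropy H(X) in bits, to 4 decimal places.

H = −Σ pᵢ log₂ pᵢ.
−0.09·log₂(0.09) = 0.3127
−0.29·log₂(0.29) = 0.5179
−0.17·log₂(0.17) = 0.4346
−0.14·log₂(0.14) = 0.3971
−0.05·log₂(0.05) = 0.2161
−0.26·log₂(0.26) = 0.5053
Sum ≈ 2.3836 → 2.3836 bits.

2.3836 bits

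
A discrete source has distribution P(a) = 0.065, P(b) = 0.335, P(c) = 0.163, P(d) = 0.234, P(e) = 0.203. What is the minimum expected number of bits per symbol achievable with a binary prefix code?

Repeatedly combine the two least-probable nodes; the expected code length is the sum of the merged weights.
merge 13/200 + 163/1000 → 57/250
merge 203/1000 + 57/250 → 431/1000
merge 117/500 + 67/200 → 569/1000
merge 431/1000 + 569/1000 → 1
L = 57/250 + 431/1000 + 569/1000 + 1 = 557/250 = 2.228 bits/symbol.

2.228 bits/symbol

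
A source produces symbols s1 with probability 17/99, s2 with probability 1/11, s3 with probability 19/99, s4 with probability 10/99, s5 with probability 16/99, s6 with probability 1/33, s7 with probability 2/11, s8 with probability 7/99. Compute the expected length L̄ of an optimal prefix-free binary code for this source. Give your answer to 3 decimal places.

2.909 bits/symbol

Repeatedly combine the two least-probable nodes; the expected code length is the sum of the merged weights.
merge 1/33 + 7/99 → 10/99
merge 1/11 + 10/99 → 19/99
merge 10/99 + 16/99 → 26/99
merge 17/99 + 2/11 → 35/99
merge 19/99 + 19/99 → 38/99
merge 26/99 + 35/99 → 61/99
merge 38/99 + 61/99 → 1
L = 10/99 + 19/99 + 26/99 + 35/99 + 38/99 + 61/99 + 1 = 32/11 ≈ 2.909 bits/symbol.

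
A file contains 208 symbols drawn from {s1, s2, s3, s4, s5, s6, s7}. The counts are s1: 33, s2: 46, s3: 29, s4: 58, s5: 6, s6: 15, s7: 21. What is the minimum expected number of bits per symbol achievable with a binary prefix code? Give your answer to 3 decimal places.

2.601 bits/symbol

Probabilities are the counts divided by 208.
Repeatedly combine the two least-probable nodes; the expected code length is the sum of the merged weights.
merge 3/104 + 15/208 → 21/208
merge 21/208 + 21/208 → 21/104
merge 29/208 + 33/208 → 31/104
merge 21/104 + 23/104 → 11/26
merge 29/104 + 31/104 → 15/26
merge 11/26 + 15/26 → 1
L = 21/208 + 21/104 + 31/104 + 11/26 + 15/26 + 1 = 541/208 ≈ 2.601 bits/symbol.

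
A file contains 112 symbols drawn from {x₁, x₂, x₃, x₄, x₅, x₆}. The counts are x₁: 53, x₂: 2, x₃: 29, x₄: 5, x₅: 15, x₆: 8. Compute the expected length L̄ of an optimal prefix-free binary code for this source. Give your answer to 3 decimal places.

1.991 bits/symbol

Probabilities are the counts divided by 112.
Repeatedly combine the two least-probable nodes; the expected code length is the sum of the merged weights.
merge 1/56 + 5/112 → 1/16
merge 1/16 + 1/14 → 15/112
merge 15/112 + 15/112 → 15/56
merge 29/112 + 15/56 → 59/112
merge 53/112 + 59/112 → 1
L = 1/16 + 15/112 + 15/56 + 59/112 + 1 = 223/112 ≈ 1.991 bits/symbol.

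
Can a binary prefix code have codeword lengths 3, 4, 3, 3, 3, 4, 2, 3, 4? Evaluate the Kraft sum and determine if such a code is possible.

1.0625; no

With common denominator 2^4 = 16: Σ 2^(−ℓᵢ) = 2/16 + 1/16 + 2/16 + 2/16 + 2/16 + 1/16 + 4/16 + 2/16 + 1/16 = 17/16 = 1.0625.
Kraft's inequality requires Σ ≤ 1; here Σ = 1.0625 > 1, so no such prefix code exists.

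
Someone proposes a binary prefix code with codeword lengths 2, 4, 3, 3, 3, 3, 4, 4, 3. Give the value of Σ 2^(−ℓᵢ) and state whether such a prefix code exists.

1.0625; no

With common denominator 2^4 = 16: Σ 2^(−ℓᵢ) = 4/16 + 1/16 + 2/16 + 2/16 + 2/16 + 2/16 + 1/16 + 1/16 + 2/16 = 17/16 = 1.0625.
Kraft's inequality requires Σ ≤ 1; here Σ = 1.0625 > 1, so no such prefix code exists.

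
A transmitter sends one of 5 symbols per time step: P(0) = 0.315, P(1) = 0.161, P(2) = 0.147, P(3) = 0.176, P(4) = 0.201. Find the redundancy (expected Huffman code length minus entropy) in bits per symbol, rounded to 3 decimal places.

Entropy H = −Σ p log₂ p ≈ 2.2622 bits.
Huffman merges: 147/1000+161/1000→77/250; 22/125+201/1000→377/1000; 77/250+63/200→623/1000; 377/1000+623/1000→1. L = 577/250 ≈ 2.3080.
L − H = 2.3080 − 2.2622 = 0.046 bits.

0.046 bits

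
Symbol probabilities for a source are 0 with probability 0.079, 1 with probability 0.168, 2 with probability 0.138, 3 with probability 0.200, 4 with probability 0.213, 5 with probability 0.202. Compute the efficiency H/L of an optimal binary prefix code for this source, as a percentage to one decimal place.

97.6%

Entropy H = −Σ p log₂ p ≈ 2.5217 bits.
Huffman merges: 79/1000+69/500→217/1000; 21/125+1/5→46/125; 101/500+213/1000→83/200; 217/1000+46/125→117/200; 83/200+117/200→1. L = 517/200 ≈ 2.5850.
Efficiency = H/L = 2.5217/2.5850 = 97.6%.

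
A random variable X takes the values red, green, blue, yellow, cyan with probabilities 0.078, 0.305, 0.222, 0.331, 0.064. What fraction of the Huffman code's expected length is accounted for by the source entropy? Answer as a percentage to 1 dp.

Entropy H = −Σ p log₂ p ≈ 2.0734 bits.
Huffman merges: 8/125+39/500→71/500; 71/500+111/500→91/250; 61/200+331/1000→159/250; 91/250+159/250→1. L = 1071/500 ≈ 2.1420.
Efficiency = H/L = 2.0734/2.1420 = 96.8%.

96.8%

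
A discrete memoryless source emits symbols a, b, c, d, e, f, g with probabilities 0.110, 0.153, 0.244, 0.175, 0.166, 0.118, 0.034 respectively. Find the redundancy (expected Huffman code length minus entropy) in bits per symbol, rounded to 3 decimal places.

Entropy H = −Σ p log₂ p ≈ 2.6610 bits.
Huffman merges: 17/500+11/100→18/125; 59/500+18/125→131/500; 153/1000+83/500→319/1000; 7/40+61/250→419/1000; 131/500+319/1000→581/1000; 419/1000+581/1000→1. L = 109/40 ≈ 2.7250.
L − H = 2.7250 − 2.6610 = 0.064 bits.

0.064 bits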